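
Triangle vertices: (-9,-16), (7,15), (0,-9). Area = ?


-9*(15+ 9) = -216
7*(-9+ 16) = 49
0*(-16-15) = 0
sum = -167
Area = |-167|/2 = 83.5000

83.5000 sq units


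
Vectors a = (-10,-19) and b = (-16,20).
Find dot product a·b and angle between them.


a·b = -10*(-16) - 19*20 = 160 - 380 = -220
|a| = sqrt(100+361) = 21.4709
|b| = sqrt(256+400) = 25.6125
cos(theta) = -220/(sqrt(461)*sqrt(656)) = -220/sqrt(302416) = -0.400056
theta = arccos(-220/sqrt(302416)) = 113.5817 degrees

a·b = -220, theta = 113.5817 deg


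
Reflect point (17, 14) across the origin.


Reflection rule for origin: (-x, -y)
(17, 14) -> (-17, -14)

(-17, -14)


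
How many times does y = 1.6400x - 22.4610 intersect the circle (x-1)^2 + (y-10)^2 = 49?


Substitute y = 1.6400x - 22.4610: (x-1)^2 + (1.6400x- 22.4610-10)^2 = 49
Expand to Ax^2 + Bx + C = 0, where b-k = -32.461
A = 1+m^2 = 3.6896
B = 2(m(b-k) - h) = 2(1.6400*(-32.461) - 1) = -108.47208
C = h^2 + (b-k)^2 - r^2 = 1 + 1053.716521 - 49 = 1005.716521
disc = B^2-4AC = 11766.1921 - 14842.7667 = -3076.5746
disc < 0

0 intersection points


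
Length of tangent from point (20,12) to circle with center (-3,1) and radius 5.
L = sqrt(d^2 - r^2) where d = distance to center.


d = sqrt((20+ 3)^2 + (12-1)^2) = sqrt(529+121) = 25.4951
L = sqrt(650.0000 - 25) = sqrt(625.0000) = 25.0000

25.0000


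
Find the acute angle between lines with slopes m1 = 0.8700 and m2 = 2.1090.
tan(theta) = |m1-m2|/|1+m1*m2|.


m1-m2 = -1.239
1+m1*m2 = 2.83483
tan(theta) = |-1.239/2.83483| = 0.437063
theta = arctan(|-1.239/2.83483|) = 23.6084 degrees (acute angle)

23.6084 degrees


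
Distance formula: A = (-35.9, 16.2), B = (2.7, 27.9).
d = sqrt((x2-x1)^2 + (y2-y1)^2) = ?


dx = 2.7 + 35.9 = 38.6
dy = 27.9 - 16.2 = 11.7
d = sqrt(1489.96 + 136.89) = sqrt(1626.85) = 40.3342

40.3342


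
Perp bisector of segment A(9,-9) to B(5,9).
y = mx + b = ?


Midpoint = (7, 0)
Slope of AB = dy/dx = 18/(-4) = -4.5000
Perp slope = -dx/dy = 4/18 = 0.2222
b = My - (perp slope)*Mx = 0 + (-4*7)/18 = 0 - 1.5556 = -1.5556

y = 0.2222x - 1.5556


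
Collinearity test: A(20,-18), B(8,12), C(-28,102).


20*(12-102) + 8*(102+ 18) - 28*(-18-12)
= -1800 + 960 + 840 = 0

Yes, collinear (determinant = 0)


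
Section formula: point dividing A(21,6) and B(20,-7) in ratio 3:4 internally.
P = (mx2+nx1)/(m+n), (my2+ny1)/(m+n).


Px = (3*20 + 4*21)/7 = 144/7 = 20.5714
Py = (3*(-7) + 4*6)/7 = 3/7 = 0.4286

P = (20.5714, 0.4286)


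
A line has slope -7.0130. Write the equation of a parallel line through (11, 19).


Parallel lines have equal slopes.
m2 = -7.0130
b2 = 19 + 7.0130*11 = 96.1430

y = -7.0130x + 96.1430


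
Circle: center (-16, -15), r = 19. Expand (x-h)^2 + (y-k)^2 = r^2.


(x+ 16)^2 + (y+ 15)^2 = 19^2
D = -2h = 32, E = -2k = 30
F = h^2+k^2-r^2 = 256+225-361 = 120

x^2 + y^2 + 32x + 30y + 120 = 0


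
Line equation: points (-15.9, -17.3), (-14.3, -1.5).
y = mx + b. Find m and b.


m = (15.8)/(1.6) = 9.8750
b = y1 - m*x1 = -17.3 - (15.8*(-15.9))/(1.6) = -17.3 + 157.0125 = 139.7125

y = 9.8750x + 139.7125


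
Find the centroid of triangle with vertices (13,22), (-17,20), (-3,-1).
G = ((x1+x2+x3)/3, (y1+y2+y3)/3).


Gx = (13- 17- 3)/3 = -7/3 = -2.3333
Gy = (22+20- 1)/3 = 41/3 = 13.6667

G = (-2.3333, 13.6667)


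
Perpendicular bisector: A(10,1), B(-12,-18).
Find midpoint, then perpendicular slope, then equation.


Midpoint = (-1, -8.5)
Slope of AB = dy/dx = -19/(-22) = 0.8636
Perp slope = -dx/dy = -22/19 = -1.1579
b = My - (perp slope)*Mx = -8.5 + (-22*(-1))/(-19) = -8.5 - 1.1579 = -9.6579

y = -1.1579x - 9.6579


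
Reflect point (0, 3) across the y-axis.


Reflection rule for y-axis: (-x, y)
(0, 3) -> (0, 3)

(0, 3)


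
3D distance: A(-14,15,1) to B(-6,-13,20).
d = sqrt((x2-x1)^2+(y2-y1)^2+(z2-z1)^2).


dx=8, dy=-28, dz=19
d = sqrt(64+784+361) = sqrt(1209) = 34.7707

34.7707


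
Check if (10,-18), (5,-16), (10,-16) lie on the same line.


10*(-16+ 16) + 5*(-16+ 18) + 10*(-18+ 16)
= 0 + 10 - 20 = -10

No, not collinear (determinant = -10)


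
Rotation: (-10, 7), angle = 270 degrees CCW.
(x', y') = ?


cos(270) = 0, sin(270) = -1
x' = -10*0 - 7*(-1) = 7
y' = -10*(-1) + 7*0 = 10

(7, 10)


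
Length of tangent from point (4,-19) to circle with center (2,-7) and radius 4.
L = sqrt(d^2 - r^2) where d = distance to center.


d = sqrt((4-2)^2 + (-19+ 7)^2) = sqrt(4+144) = 12.1655
L = sqrt(148.0000 - 16) = sqrt(132.0000) = 11.4891

11.4891


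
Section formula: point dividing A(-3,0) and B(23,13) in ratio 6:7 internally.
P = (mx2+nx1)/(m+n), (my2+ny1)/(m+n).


Px = (6*23 + 7*(-3))/13 = 117/13 = 9.0000
Py = (6*13 + 7*0)/13 = 78/13 = 6.0000

P = (9.0000, 6.0000)


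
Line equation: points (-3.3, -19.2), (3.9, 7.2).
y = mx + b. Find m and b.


m = (26.4)/(7.2) = 3.6667
b = y1 - m*x1 = -19.2 - (26.4*(-3.3))/(7.2) = -19.2 + 12.1000 = -7.1000

y = 3.6667x - 7.1000


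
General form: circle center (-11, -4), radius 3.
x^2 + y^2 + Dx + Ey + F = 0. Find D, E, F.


(x+ 11)^2 + (y+ 4)^2 = 3^2
D = -2h = 22, E = -2k = 8
F = h^2+k^2-r^2 = 121+16-9 = 128

D = 22, E = 8, F = 128


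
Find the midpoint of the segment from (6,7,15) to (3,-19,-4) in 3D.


Mx = (6+3)/2 = 4.5000
My = (7- 19)/2 = -6.0000
Mz = (15- 4)/2 = 5.5000

M = (4.5000, -6.0000, 5.5000)


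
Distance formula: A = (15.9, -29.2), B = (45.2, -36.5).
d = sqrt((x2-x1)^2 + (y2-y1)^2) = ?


dx = 45.2 - 15.9 = 29.3
dy = -36.5 + 29.2 = -7.3
d = sqrt(858.49 + 53.29) = sqrt(911.78) = 30.1957

30.1957


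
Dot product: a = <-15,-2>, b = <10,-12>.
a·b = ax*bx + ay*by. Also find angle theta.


a·b = -15*10 - 2*(-12) = -150 + 24 = -126
|a| = sqrt(225+4) = 15.1327
|b| = sqrt(100+144) = 15.6205
cos(theta) = -126/(sqrt(229)*sqrt(244)) = -126/sqrt(55876) = -0.533038
theta = arccos(-126/sqrt(55876)) = 122.2109 degrees

a·b = -126, theta = 122.2109 deg


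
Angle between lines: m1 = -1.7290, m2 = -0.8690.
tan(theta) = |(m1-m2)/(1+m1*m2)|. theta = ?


m1-m2 = -0.86
1+m1*m2 = 2.502501
tan(theta) = |-0.86/2.502501| = 0.343656
theta = arctan(|-0.86/2.502501|) = 18.9656 degrees (acute angle)

18.9656 degrees


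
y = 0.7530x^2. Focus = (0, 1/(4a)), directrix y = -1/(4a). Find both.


a = 0.7530
1/(4a) = 0.3320
Focus = (0, 0.3320)
Directrix: y = -0.3320

Focus = (0, 0.3320), Directrix: y = -0.3320


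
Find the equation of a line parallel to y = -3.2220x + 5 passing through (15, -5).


Parallel lines have equal slopes.
m2 = -3.2220
b2 = -5 + 3.2220*15 = 43.3300

y = -3.2220x + 43.3300


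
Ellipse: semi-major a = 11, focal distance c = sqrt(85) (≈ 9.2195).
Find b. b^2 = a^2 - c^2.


b^2 = 11^2 - (sqrt(85))^2 = 121 - 85 = 36
b = sqrt(36) = 6

b = 6


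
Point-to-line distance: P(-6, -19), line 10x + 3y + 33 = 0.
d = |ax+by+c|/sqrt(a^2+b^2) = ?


|10*(-6) + 3*(-19) + 33| = |-84| = 84
sqrt(100 + 9) = sqrt(109) = 10.4403
d = 84/sqrt(109) = 8.0457

8.0457


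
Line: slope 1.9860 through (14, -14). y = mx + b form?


y + 14 = 1.9860(x - 14)
y = 1.9860x - 14 - 1.9860*14
y = 1.9860x - 41.8040

y = 1.9860x - 41.8040


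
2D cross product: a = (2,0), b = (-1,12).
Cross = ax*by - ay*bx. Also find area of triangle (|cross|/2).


cross = 2*12 - 0*(-1) = 24 - 0 = 24
Triangle area = |24|/2 = 24/2 = 12.0000

cross = 24, triangle area = 12.0000


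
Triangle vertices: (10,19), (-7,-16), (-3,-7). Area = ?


10*(-16+ 7) = -90
-7*(-7-19) = 182
-3*(19+ 16) = -105
sum = -13
Area = |-13|/2 = 6.5000

6.5000 sq units


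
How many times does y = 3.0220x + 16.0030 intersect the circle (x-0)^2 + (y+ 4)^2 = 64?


Substitute y = 3.0220x + 16.0030: (x-0)^2 + (3.0220x+16.0030+ 4)^2 = 64
Expand to Ax^2 + Bx + C = 0, where b-k = 20.003
A = 1+m^2 = 10.132484
B = 2(m(b-k) - h) = 2(3.0220*20.003 - 0) = 120.898132
C = h^2 + (b-k)^2 - r^2 = 0 + 400.120009 - 64 = 336.120009
disc = B^2-4AC = 14616.3583 - 13622.9225 = 993.4358
disc > 0

2 intersection points


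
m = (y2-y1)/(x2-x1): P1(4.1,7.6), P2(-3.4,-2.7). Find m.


dy = -2.7 - 7.6 = -10.3
dx = -3.4 - 4.1 = -7.5
m = -10.3/(-7.5) = 1.3733

m = 1.3733


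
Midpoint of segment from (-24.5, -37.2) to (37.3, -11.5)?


Mx = (-24.5 + 37.3)/2 = 12.8/2 = 6.4000
My = (-37.2 - 11.5)/2 = -48.7/2 = -24.3500

(6.4000, -24.3500)


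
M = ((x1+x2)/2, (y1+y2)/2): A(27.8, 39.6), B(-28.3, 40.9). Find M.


Mx = (27.8 - 28.3)/2 = -0.5/2 = -0.2500
My = (39.6 + 40.9)/2 = 80.5/2 = 40.2500

(-0.2500, 40.2500)


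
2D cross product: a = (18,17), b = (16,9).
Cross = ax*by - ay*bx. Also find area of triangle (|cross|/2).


cross = 18*9 - 17*16 = 162 - 272 = -110
Triangle area = |-110|/2 = 110/2 = 55.0000

cross = -110, triangle area = 55.0000


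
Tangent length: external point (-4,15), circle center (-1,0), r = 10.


d = sqrt((-4+ 1)^2 + (15-0)^2) = sqrt(9+225) = 15.2971
L = sqrt(234.0000 - 100) = sqrt(134.0000) = 11.5758

11.5758


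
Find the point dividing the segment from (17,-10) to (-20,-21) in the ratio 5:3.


Px = (5*(-20) + 3*17)/8 = -49/8 = -6.1250
Py = (5*(-21) + 3*(-10))/8 = -135/8 = -16.8750

P = (-6.1250, -16.8750)


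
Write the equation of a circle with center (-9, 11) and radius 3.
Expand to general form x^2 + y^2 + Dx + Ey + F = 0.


(x+ 9)^2 + (y-11)^2 = 3^2
D = -2h = 18, E = -2k = -22
F = h^2+k^2-r^2 = 81+121-9 = 193

x^2 + y^2 + 18x - 22y + 193 = 0


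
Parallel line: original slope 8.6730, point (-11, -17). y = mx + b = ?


Parallel lines have equal slopes.
m2 = 8.6730
b2 = -17 - 8.6730*(-11) = 78.4030

y = 8.6730x + 78.4030


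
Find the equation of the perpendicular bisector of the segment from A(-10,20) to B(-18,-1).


Midpoint = (-14, 9.5)
Slope of AB = dy/dx = -21/(-8) = 2.6250
Perp slope = -dx/dy = -8/21 = -0.3810
b = My - (perp slope)*Mx = 9.5 + (-8*(-14))/(-21) = 9.5 - 5.3333 = 4.1667

y = -0.3810x + 4.1667


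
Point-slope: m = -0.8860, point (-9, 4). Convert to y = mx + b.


y - 4 = -0.8860(x + 9)
y = -0.8860x + 4 + 0.8860*(-9)
y = -0.8860x - 3.9740

y = -0.8860x - 3.9740


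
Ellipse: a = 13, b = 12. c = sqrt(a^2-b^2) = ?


c^2 = 13^2 - 12^2 = 169 - 144 = 25
c = sqrt(25) = 5.0000

c = 5.0000


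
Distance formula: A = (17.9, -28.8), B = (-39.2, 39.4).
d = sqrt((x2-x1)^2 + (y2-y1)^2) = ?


dx = -39.2 - 17.9 = -57.1
dy = 39.4 + 28.8 = 68.2
d = sqrt(3260.41 + 4651.24) = sqrt(7911.65) = 88.9475

88.9475


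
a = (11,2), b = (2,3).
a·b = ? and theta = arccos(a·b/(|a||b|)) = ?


a·b = 11*2 + 2*3 = 22 + 6 = 28
|a| = sqrt(121+4) = 11.1803
|b| = sqrt(4+9) = 3.6056
cos(theta) = 28/(sqrt(125)*sqrt(13)) = 28/sqrt(1625) = 0.694595
theta = arccos(28/sqrt(1625)) = 46.0051 degrees

a·b = 28, theta = 46.0051 deg


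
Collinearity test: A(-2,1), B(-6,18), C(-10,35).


-2*(18-35) - 6*(35-1) - 10*(1-18)
= 34 - 204 + 170 = 0

Yes, collinear (determinant = 0)


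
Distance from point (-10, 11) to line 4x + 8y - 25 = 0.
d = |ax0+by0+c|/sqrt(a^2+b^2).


|4*(-10) + 8*11 - 25| = |23| = 23
sqrt(16 + 64) = sqrt(80) = 8.9443
d = 23/sqrt(80) = 2.5715

2.5715


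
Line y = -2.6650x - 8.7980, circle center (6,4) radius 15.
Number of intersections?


Substitute y = -2.6650x - 8.7980: (x-6)^2 + (-2.6650x- 8.7980-4)^2 = 225
Expand to Ax^2 + Bx + C = 0, where b-k = -12.798
A = 1+m^2 = 8.102225
B = 2(m(b-k) - h) = 2(-2.6650*(-12.798) - 6) = 56.21334
C = h^2 + (b-k)^2 - r^2 = 36 + 163.788804 - 225 = -25.211196
disc = B^2-4AC = 3159.9396 + 817.0671 = 3977.0067
disc > 0

2 intersection points


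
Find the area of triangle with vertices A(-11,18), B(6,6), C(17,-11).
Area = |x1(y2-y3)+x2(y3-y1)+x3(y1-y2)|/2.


-11*(6+ 11) = -187
6*(-11-18) = -174
17*(18-6) = 204
sum = -157
Area = |-157|/2 = 78.5000

78.5000 sq units


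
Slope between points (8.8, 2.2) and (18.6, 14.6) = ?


dy = 14.6 - 2.2 = 12.4
dx = 18.6 - 8.8 = 9.8
m = 12.4/9.8 = 1.2653

m = 1.2653


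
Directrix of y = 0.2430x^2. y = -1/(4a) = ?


a = 0.2430
1/(4a) = 1.0288
directrix: y = -1.0288 = -1.0288

y = -1.0288


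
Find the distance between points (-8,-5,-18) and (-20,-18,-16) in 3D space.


dx=-12, dy=-13, dz=2
d = sqrt(144+169+4) = sqrt(317) = 17.8045

17.8045


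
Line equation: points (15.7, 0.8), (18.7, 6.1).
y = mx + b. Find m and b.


m = (5.3)/(3.0) = 1.7667
b = y1 - m*x1 = 0.8 - (5.3*15.7)/(3.0) = 0.8 - 27.7367 = -26.9367

y = 1.7667x - 26.9367


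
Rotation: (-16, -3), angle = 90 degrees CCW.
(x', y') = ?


cos(90) = 0, sin(90) = 1
x' = -16*0 + 3*1 = 3
y' = -16*1 - 3*0 = -16

(3, -16)


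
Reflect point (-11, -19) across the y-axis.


Reflection rule for y-axis: (-x, y)
(-11, -19) -> (11, -19)

(11, -19)


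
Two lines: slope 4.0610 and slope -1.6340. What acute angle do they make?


m1-m2 = 5.695
1+m1*m2 = -5.635674
tan(theta) = |5.695/(-5.635674)| = 1.010527
theta = arctan(|5.695/(-5.635674)|) = 45.3000 degrees (acute angle)

45.3000 degrees


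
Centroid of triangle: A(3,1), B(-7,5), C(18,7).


Gx = (3- 7+18)/3 = 14/3 = 4.6667
Gy = (1+5+7)/3 = 13/3 = 4.3333

G = (4.6667, 4.3333)


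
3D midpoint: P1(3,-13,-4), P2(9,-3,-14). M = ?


Mx = (3+9)/2 = 6.0000
My = (-13- 3)/2 = -8.0000
Mz = (-4- 14)/2 = -9.0000

M = (6.0000, -8.0000, -9.0000)


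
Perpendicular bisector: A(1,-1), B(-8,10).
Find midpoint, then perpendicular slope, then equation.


Midpoint = (-3.5, 4.5)
Slope of AB = dy/dx = 11/(-9) = -1.2222
Perp slope = -dx/dy = 9/11 = 0.8182
b = My - (perp slope)*Mx = 4.5 + (-9*(-3.5))/11 = 4.5 + 2.8636 = 7.3636

y = 0.8182x + 7.3636


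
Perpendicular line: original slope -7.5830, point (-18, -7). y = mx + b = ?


Perpendicular slope = -1/m1 = -1/(-7.5830) = 0.1319
b2 = y0 - m2*x0 = -7 - 18/(-7.5830) = -7 + 2.3737 = -4.6263

y = 0.1319x - 4.6263


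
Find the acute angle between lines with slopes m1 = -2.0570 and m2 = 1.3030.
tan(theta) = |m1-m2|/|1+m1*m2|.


m1-m2 = -3.36
1+m1*m2 = -1.680271
tan(theta) = |-3.36/(-1.680271)| = 1.999677
theta = arctan(|-3.36/(-1.680271)|) = 63.4313 degrees (acute angle)

63.4313 degrees


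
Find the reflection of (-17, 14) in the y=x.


Reflection rule for y=x: (y, x)
(-17, 14) -> (14, -17)

(14, -17)


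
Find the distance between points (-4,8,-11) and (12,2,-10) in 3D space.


dx=16, dy=-6, dz=1
d = sqrt(256+36+1) = sqrt(293) = 17.1172

17.1172


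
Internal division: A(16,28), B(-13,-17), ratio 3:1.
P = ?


Px = (3*(-13) + 1*16)/4 = -23/4 = -5.7500
Py = (3*(-17) + 1*28)/4 = -23/4 = -5.7500

P = (-5.7500, -5.7500)


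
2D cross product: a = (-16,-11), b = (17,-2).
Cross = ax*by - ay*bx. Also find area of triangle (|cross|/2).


cross = -16*(-2) + 11*17 = 32 + 187 = 219
Triangle area = |219|/2 = 219/2 = 109.5000

cross = 219, triangle area = 109.5000


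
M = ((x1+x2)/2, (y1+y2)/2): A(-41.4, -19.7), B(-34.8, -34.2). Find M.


Mx = (-41.4 - 34.8)/2 = -76.2/2 = -38.1000
My = (-19.7 - 34.2)/2 = -53.9/2 = -26.9500

(-38.1000, -26.9500)


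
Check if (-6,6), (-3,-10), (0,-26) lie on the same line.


-6*(-10+ 26) - 3*(-26-6) + 0*(6+ 10)
= -96 + 96 + 0 = 0

Yes, collinear (determinant = 0)


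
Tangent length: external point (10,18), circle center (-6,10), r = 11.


d = sqrt((10+ 6)^2 + (18-10)^2) = sqrt(256+64) = 17.8885
L = sqrt(320.0000 - 121) = sqrt(199.0000) = 14.1067

14.1067


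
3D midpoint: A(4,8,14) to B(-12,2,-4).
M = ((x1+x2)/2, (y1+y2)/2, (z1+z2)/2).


Mx = (4- 12)/2 = -4.0000
My = (8+2)/2 = 5.0000
Mz = (14- 4)/2 = 5.0000

M = (-4.0000, 5.0000, 5.0000)


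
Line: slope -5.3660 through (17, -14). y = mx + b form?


y + 14 = -5.3660(x - 17)
y = -5.3660x - 14 + 5.3660*17
y = -5.3660x + 77.2220

y = -5.3660x + 77.2220


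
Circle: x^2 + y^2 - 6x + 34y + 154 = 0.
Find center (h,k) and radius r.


h = -D/2 = 6/2 = 3
k = -E/2 = -34/2 = -17
r^2 = h^2 + k^2 - F = 9 + 289 - 154 = 144
r = 12

Center (3, -17), radius = 12


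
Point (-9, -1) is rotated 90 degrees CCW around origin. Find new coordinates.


cos(90) = 0, sin(90) = 1
x' = -9*0 + 1*1 = 1
y' = -9*1 - 1*0 = -9

(1, -9)


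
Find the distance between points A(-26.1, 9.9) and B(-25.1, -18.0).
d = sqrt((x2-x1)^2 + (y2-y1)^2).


dx = -25.1 + 26.1 = 1.0
dy = -18.0 - 9.9 = -27.9
d = sqrt(1.0 + 778.41) = sqrt(779.41) = 27.9179

27.9179


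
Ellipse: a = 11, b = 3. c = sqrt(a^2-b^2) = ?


c^2 = 11^2 - 3^2 = 121 - 9 = 112
c = sqrt(112) = 10.5830

c = 10.5830


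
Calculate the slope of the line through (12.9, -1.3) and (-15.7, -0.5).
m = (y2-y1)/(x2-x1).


dy = -0.5 + 1.3 = 0.8
dx = -15.7 - 12.9 = -28.6
m = 0.8/(-28.6) = -0.0280

m = -0.0280


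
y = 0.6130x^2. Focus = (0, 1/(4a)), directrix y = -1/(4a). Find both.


a = 0.6130
1/(4a) = 0.4078
Focus = (0, 0.4078)
Directrix: y = -0.4078

Focus = (0, 0.4078), Directrix: y = -0.4078


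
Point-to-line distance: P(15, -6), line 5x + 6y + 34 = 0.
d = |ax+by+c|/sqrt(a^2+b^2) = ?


|5*15 + 6*(-6) + 34| = |73| = 73
sqrt(25 + 36) = sqrt(61) = 7.8102
d = 73/sqrt(61) = 9.3467

9.3467


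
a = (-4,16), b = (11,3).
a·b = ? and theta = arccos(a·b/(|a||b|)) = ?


a·b = -4*11 + 16*3 = -44 + 48 = 4
|a| = sqrt(16+256) = 16.4924
|b| = sqrt(121+9) = 11.4018
cos(theta) = 4/(sqrt(272)*sqrt(130)) = 4/sqrt(35360) = 0.021272
theta = arccos(4/sqrt(35360)) = 88.7811 degrees

a·b = 4, theta = 88.7811 deg


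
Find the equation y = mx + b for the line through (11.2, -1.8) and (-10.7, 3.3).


m = (5.1)/(-21.9) = -0.2329
b = y1 - m*x1 = -1.8 - (5.1*11.2)/(-21.9) = -1.8 + 2.6082 = 0.8082

y = -0.2329x + 0.8082


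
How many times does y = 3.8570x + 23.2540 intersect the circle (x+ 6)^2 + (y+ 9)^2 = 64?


Substitute y = 3.8570x + 23.2540: (x+ 6)^2 + (3.8570x+23.2540+ 9)^2 = 64
Expand to Ax^2 + Bx + C = 0, where b-k = 32.254
A = 1+m^2 = 15.876449
B = 2(m(b-k) - h) = 2(3.8570*32.254 + 6) = 260.807356
C = h^2 + (b-k)^2 - r^2 = 36 + 1040.320516 - 64 = 1012.320516
disc = B^2-4AC = 68020.4769 - 64288.2202 = 3732.2567
disc > 0

2 intersection points


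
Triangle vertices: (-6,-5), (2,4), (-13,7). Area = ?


-6*(4-7) = 18
2*(7+ 5) = 24
-13*(-5-4) = 117
sum = 159
Area = |159|/2 = 79.5000

79.5000 sq units


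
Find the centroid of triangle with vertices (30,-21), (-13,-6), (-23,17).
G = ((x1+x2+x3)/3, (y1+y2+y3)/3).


Gx = (30- 13- 23)/3 = -6/3 = -2.0000
Gy = (-21- 6+17)/3 = -10/3 = -3.3333

G = (-2.0000, -3.3333)


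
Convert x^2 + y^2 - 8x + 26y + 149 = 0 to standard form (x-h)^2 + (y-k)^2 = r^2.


h = -D/2 = 8/2 = 4
k = -E/2 = -26/2 = -13
r^2 = h^2 + k^2 - F = 16 + 169 - 149 = 36
r = 6

Center (4, -13), radius = 6


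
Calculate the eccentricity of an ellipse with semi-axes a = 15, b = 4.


c = sqrt(225-16) = sqrt(209) = 14.4568
e = c/a = sqrt(209)/15 = 0.9638

e = 0.9638


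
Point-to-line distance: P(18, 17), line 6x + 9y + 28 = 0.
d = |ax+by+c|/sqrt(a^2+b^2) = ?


|6*18 + 9*17 + 28| = |289| = 289
sqrt(36 + 81) = sqrt(117) = 10.8167
d = 289/sqrt(117) = 26.7181

26.7181


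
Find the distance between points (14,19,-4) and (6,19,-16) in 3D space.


dx=-8, dy=0, dz=-12
d = sqrt(64+0+144) = sqrt(208) = 14.4222

14.4222


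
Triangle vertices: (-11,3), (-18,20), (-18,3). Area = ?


-11*(20-3) = -187
-18*(3-3) = 0
-18*(3-20) = 306
sum = 119
Area = |119|/2 = 59.5000

59.5000 sq units


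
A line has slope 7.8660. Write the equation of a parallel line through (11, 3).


Parallel lines have equal slopes.
m2 = 7.8660
b2 = 3 - 7.8660*11 = -83.5260

y = 7.8660x - 83.5260


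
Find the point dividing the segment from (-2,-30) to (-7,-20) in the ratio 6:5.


Px = (6*(-7) + 5*(-2))/11 = -52/11 = -4.7273
Py = (6*(-20) + 5*(-30))/11 = -270/11 = -24.5455

P = (-4.7273, -24.5455)


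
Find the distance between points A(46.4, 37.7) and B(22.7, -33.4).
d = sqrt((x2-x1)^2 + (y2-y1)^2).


dx = 22.7 - 46.4 = -23.7
dy = -33.4 - 37.7 = -71.1
d = sqrt(561.69 + 5055.21) = sqrt(5616.9) = 74.9460

74.9460


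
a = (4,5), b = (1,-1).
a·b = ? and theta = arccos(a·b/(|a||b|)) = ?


a·b = 4*1 + 5*(-1) = 4 - 5 = -1
|a| = sqrt(16+25) = 6.4031
|b| = sqrt(1+1) = 1.4142
cos(theta) = -1/(sqrt(41)*sqrt(2)) = -1/sqrt(82) = -0.110432
theta = arccos(-1/sqrt(82)) = 96.3402 degrees

a·b = -1, theta = 96.3402 deg


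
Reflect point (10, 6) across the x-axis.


Reflection rule for x-axis: (x, -y)
(10, 6) -> (10, -6)

(10, -6)


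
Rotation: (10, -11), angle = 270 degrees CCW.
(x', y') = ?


cos(270) = 0, sin(270) = -1
x' = 10*0 + 11*(-1) = -11
y' = 10*(-1) - 11*0 = -10

(-11, -10)


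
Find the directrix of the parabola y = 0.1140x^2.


a = 0.1140
1/(4a) = 2.1930
directrix: y = -2.1930 = -2.1930

y = -2.1930


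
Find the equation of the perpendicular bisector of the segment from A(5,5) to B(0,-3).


Midpoint = (2.5, 1)
Slope of AB = dy/dx = -8/(-5) = 1.6000
Perp slope = -dx/dy = -5/8 = -0.6250
b = My - (perp slope)*Mx = 1 + (-5*2.5)/(-8) = 1 + 1.5625 = 2.5625

y = -0.6250x + 2.5625


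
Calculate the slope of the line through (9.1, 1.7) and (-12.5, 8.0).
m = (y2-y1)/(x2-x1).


dy = 8.0 - 1.7 = 6.3
dx = -12.5 - 9.1 = -21.6
m = 6.3/(-21.6) = -0.2917

m = -0.2917


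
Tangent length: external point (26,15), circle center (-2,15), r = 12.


d = sqrt((26+ 2)^2 + (15-15)^2) = sqrt(784+0) = 28.0000
L = sqrt(784.0000 - 144) = sqrt(640.0000) = 25.2982

25.2982


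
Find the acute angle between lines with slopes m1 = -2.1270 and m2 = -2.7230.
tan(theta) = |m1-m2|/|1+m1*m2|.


m1-m2 = 0.596
1+m1*m2 = 6.791821
tan(theta) = |0.596/6.791821| = 0.087753
theta = arctan(|0.596/6.791821|) = 5.0150 degrees (acute angle)

5.0150 degrees


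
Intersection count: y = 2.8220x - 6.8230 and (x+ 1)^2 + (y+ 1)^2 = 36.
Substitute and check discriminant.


Substitute y = 2.8220x - 6.8230: (x+ 1)^2 + (2.8220x- 6.8230+ 1)^2 = 36
Expand to Ax^2 + Bx + C = 0, where b-k = -5.823
A = 1+m^2 = 8.963684
B = 2(m(b-k) - h) = 2(2.8220*(-5.823) + 1) = -30.865012
C = h^2 + (b-k)^2 - r^2 = 1 + 33.907329 - 36 = -1.092671
disc = B^2-4AC = 952.6490 + 39.1774 = 991.8264
disc > 0

2 intersection points


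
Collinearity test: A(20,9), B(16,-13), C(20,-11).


20*(-13+ 11) + 16*(-11-9) + 20*(9+ 13)
= -40 - 320 + 440 = 80

No, not collinear (determinant = 80)


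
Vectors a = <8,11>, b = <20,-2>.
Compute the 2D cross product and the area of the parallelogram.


cross = 8*(-2) - 11*20 = -16 - 220 = -236
Parallelogram area = |-236| = 236

cross = -236, parallelogram area = 236


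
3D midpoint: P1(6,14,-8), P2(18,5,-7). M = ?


Mx = (6+18)/2 = 12.0000
My = (14+5)/2 = 9.5000
Mz = (-8- 7)/2 = -7.5000

M = (12.0000, 9.5000, -7.5000)


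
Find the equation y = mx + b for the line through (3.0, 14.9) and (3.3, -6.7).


m = (-21.6)/(0.3) = -72.0000
b = y1 - m*x1 = 14.9 - (-21.6*3.0)/(0.3) = 14.9 + 216.0000 = 230.9000

y = -72.0000x + 230.9000


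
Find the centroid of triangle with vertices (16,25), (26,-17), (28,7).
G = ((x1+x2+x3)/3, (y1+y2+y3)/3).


Gx = (16+26+28)/3 = 70/3 = 23.3333
Gy = (25- 17+7)/3 = 15/3 = 5.0000

G = (23.3333, 5.0000)


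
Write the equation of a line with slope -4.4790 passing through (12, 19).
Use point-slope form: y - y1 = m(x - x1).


y - 19 = -4.4790(x - 12)
y = -4.4790x + 19 + 4.4790*12
y = -4.4790x + 72.7480

y = -4.4790x + 72.7480


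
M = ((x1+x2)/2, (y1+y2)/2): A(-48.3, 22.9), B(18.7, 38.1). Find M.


Mx = (-48.3 + 18.7)/2 = -29.6/2 = -14.8000
My = (22.9 + 38.1)/2 = 61.0/2 = 30.5000

(-14.8000, 30.5000)


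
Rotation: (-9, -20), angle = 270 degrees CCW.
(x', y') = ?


cos(270) = 0, sin(270) = -1
x' = -9*0 + 20*(-1) = -20
y' = -9*(-1) - 20*0 = 9

(-20, 9)


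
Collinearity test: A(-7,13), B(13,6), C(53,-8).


-7*(6+ 8) + 13*(-8-13) + 53*(13-6)
= -98 - 273 + 371 = 0

Yes, collinear (determinant = 0)


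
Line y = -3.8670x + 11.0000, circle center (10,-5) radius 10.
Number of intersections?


Substitute y = -3.8670x + 11.0000: (x-10)^2 + (-3.8670x+11.0000+ 5)^2 = 100
Expand to Ax^2 + Bx + C = 0, where b-k = 16
A = 1+m^2 = 15.953689
B = 2(m(b-k) - h) = 2(-3.8670*16 - 10) = -143.744
C = h^2 + (b-k)^2 - r^2 = 100 + 256 - 100 = 256
disc = B^2-4AC = 20662.3375 - 16336.5775 = 4325.7600
disc > 0

2 intersection points


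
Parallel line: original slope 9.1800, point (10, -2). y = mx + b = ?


Parallel lines have equal slopes.
m2 = 9.1800
b2 = -2 - 9.1800*10 = -93.8000

y = 9.1800x - 93.8000


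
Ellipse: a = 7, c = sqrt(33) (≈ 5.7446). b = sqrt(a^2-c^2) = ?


b^2 = 7^2 - (sqrt(33))^2 = 49 - 33 = 16
b = sqrt(16) = 4

b = 4


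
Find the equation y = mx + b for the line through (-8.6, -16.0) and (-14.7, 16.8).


m = (32.8)/(-6.1) = -5.3770
b = y1 - m*x1 = -16.0 - (32.8*(-8.6))/(-6.1) = -16.0 - 46.2426 = -62.2426

y = -5.3770x - 62.2426


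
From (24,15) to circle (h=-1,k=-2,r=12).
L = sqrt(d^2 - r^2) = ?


d = sqrt((24+ 1)^2 + (15+ 2)^2) = sqrt(625+289) = 30.2324
L = sqrt(914.0000 - 144) = sqrt(770.0000) = 27.7489

27.7489


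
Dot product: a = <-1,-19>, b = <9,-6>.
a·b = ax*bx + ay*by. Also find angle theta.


a·b = -1*9 - 19*(-6) = -9 + 114 = 105
|a| = sqrt(1+361) = 19.0263
|b| = sqrt(81+36) = 10.8167
cos(theta) = 105/(sqrt(362)*sqrt(117)) = 105/sqrt(42354) = 0.510202
theta = arccos(105/sqrt(42354)) = 59.3227 degrees

a·b = 105, theta = 59.3227 deg


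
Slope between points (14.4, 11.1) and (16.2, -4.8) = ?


dy = -4.8 - 11.1 = -15.9
dx = 16.2 - 14.4 = 1.8
m = -15.9/1.8 = -8.8333

m = -8.8333


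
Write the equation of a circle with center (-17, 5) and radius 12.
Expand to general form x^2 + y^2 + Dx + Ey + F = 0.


(x+ 17)^2 + (y-5)^2 = 12^2
D = -2h = 34, E = -2k = -10
F = h^2+k^2-r^2 = 289+25-144 = 170

x^2 + y^2 + 34x - 10y + 170 = 0


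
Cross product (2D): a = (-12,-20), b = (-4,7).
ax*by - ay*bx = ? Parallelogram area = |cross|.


cross = -12*7 + 20*(-4) = -84 - 80 = -164
Parallelogram area = |-164| = 164

cross = -164, parallelogram area = 164


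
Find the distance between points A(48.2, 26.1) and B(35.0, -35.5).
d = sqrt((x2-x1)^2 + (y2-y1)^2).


dx = 35.0 - 48.2 = -13.2
dy = -35.5 - 26.1 = -61.6
d = sqrt(174.24 + 3794.56) = sqrt(3968.8) = 62.9984

62.9984


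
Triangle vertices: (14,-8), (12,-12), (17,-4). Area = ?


14*(-12+ 4) = -112
12*(-4+ 8) = 48
17*(-8+ 12) = 68
sum = 4
Area = |4|/2 = 2.0000

2.0000 sq units


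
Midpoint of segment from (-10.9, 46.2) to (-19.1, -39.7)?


Mx = (-10.9 - 19.1)/2 = -30.0/2 = -15.0000
My = (46.2 - 39.7)/2 = 6.5/2 = 3.2500

(-15.0000, 3.2500)


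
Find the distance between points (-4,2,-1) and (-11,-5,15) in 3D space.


dx=-7, dy=-7, dz=16
d = sqrt(49+49+256) = sqrt(354) = 18.8149

18.8149


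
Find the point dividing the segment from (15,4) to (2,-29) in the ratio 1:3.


Px = (1*2 + 3*15)/4 = 47/4 = 11.7500
Py = (1*(-29) + 3*4)/4 = -17/4 = -4.2500

P = (11.7500, -4.2500)


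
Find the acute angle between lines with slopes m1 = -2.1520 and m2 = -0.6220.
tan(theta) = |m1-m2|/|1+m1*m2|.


m1-m2 = -1.53
1+m1*m2 = 2.338544
tan(theta) = |-1.53/2.338544| = 0.654253
theta = arctan(|-1.53/2.338544|) = 33.1948 degrees (acute angle)

33.1948 degrees


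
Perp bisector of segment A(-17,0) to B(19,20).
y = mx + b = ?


Midpoint = (1, 10)
Slope of AB = dy/dx = 20/36 = 0.5556
Perp slope = -dx/dy = -36/20 = -1.8000
b = My - (perp slope)*Mx = 10 + (36*1)/20 = 10 + 1.8000 = 11.8000

y = -1.8000x + 11.8000


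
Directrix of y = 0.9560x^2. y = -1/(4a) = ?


a = 0.9560
1/(4a) = 0.2615
directrix: y = -0.2615 = -0.2615

y = -0.2615


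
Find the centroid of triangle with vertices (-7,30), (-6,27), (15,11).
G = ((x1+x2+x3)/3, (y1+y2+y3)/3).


Gx = (-7- 6+15)/3 = 2/3 = 0.6667
Gy = (30+27+11)/3 = 68/3 = 22.6667

G = (0.6667, 22.6667)


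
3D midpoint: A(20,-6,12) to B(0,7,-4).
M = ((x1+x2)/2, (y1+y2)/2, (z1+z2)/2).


Mx = (20+0)/2 = 10.0000
My = (-6+7)/2 = 0.5000
Mz = (12- 4)/2 = 4.0000

M = (10.0000, 0.5000, 4.0000)


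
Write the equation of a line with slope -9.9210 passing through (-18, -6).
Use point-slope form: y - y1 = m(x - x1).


y + 6 = -9.9210(x + 18)
y = -9.9210x - 6 + 9.9210*(-18)
y = -9.9210x - 184.5780

y = -9.9210x - 184.5780


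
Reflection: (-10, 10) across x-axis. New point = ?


Reflection rule for x-axis: (x, -y)
(-10, 10) -> (-10, -10)

(-10, -10)


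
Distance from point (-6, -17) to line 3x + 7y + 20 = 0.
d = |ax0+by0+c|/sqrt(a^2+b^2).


|3*(-6) + 7*(-17) + 20| = |-117| = 117
sqrt(9 + 49) = sqrt(58) = 7.6158
d = 117/sqrt(58) = 15.3629

15.3629


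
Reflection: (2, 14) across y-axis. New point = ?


Reflection rule for y-axis: (-x, y)
(2, 14) -> (-2, 14)

(-2, 14)


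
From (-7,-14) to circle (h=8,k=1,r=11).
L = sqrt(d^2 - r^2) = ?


d = sqrt((-7-8)^2 + (-14-1)^2) = sqrt(225+225) = 21.2132
L = sqrt(450.0000 - 121) = sqrt(329.0000) = 18.1384

18.1384


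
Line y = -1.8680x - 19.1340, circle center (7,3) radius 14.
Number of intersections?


Substitute y = -1.8680x - 19.1340: (x-7)^2 + (-1.8680x- 19.1340-3)^2 = 196
Expand to Ax^2 + Bx + C = 0, where b-k = -22.134
A = 1+m^2 = 4.489424
B = 2(m(b-k) - h) = 2(-1.8680*(-22.134) - 7) = 68.692624
C = h^2 + (b-k)^2 - r^2 = 49 + 489.913956 - 196 = 342.913956
disc = B^2-4AC = 4718.6766 - 6157.9446 = -1439.2680
disc < 0

0 intersection points


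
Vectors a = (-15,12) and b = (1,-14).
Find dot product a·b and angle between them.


a·b = -15*1 + 12*(-14) = -15 - 168 = -183
|a| = sqrt(225+144) = 19.2094
|b| = sqrt(1+196) = 14.0357
cos(theta) = -183/(sqrt(369)*sqrt(197)) = -183/sqrt(72693) = -0.678742
theta = arccos(-183/sqrt(72693)) = 132.7454 degrees

a·b = -183, theta = 132.7454 deg


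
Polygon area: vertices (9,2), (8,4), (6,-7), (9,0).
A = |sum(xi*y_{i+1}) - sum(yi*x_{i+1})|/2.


sum(xi*y_{i+1}) = 9*4 + 8*(-7) + 6*0 + 9*2 = -2
sum(yi*x_{i+1}) = 2*8 + 4*6 - 7*9 + 0*9 = -23
Area = |-2 + 23|/2 = 21/2 = 10.5000

10.5000 sq units


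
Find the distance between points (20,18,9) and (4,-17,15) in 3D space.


dx=-16, dy=-35, dz=6
d = sqrt(256+1225+36) = sqrt(1517) = 38.9487

38.9487


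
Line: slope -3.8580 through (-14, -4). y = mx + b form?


y + 4 = -3.8580(x + 14)
y = -3.8580x - 4 + 3.8580*(-14)
y = -3.8580x - 58.0120

y = -3.8580x - 58.0120


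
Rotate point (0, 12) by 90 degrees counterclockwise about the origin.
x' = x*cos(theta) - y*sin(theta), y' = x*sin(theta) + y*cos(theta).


cos(90) = 0, sin(90) = 1
x' = 0*0 - 12*1 = -12
y' = 0*1 + 12*0 = 0

(-12, 0)


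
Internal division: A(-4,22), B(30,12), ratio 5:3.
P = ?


Px = (5*30 + 3*(-4))/8 = 138/8 = 17.2500
Py = (5*12 + 3*22)/8 = 126/8 = 15.7500

P = (17.2500, 15.7500)


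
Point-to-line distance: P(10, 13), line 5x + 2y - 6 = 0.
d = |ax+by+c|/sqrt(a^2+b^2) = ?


|5*10 + 2*13 - 6| = |70| = 70
sqrt(25 + 4) = sqrt(29) = 5.3852
d = 70/sqrt(29) = 12.9987

12.9987


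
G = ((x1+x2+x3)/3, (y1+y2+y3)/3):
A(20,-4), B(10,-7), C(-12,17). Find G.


Gx = (20+10- 12)/3 = 18/3 = 6.0000
Gy = (-4- 7+17)/3 = 6/3 = 2.0000

G = (6.0000, 2.0000)


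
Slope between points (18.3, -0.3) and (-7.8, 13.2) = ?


dy = 13.2 + 0.3 = 13.5
dx = -7.8 - 18.3 = -26.1
m = 13.5/(-26.1) = -0.5172

m = -0.5172


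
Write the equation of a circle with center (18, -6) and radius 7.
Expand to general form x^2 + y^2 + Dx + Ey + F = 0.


(x-18)^2 + (y+ 6)^2 = 7^2
D = -2h = -36, E = -2k = 12
F = h^2+k^2-r^2 = 324+36-49 = 311

x^2 + y^2 - 36x + 12y + 311 = 0


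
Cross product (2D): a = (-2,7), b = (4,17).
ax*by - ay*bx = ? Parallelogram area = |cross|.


cross = -2*17 - 7*4 = -34 - 28 = -62
Parallelogram area = |-62| = 62

cross = -62, parallelogram area = 62


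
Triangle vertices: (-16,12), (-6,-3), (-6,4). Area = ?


-16*(-3-4) = 112
-6*(4-12) = 48
-6*(12+ 3) = -90
sum = 70
Area = |70|/2 = 35.0000

35.0000 sq units


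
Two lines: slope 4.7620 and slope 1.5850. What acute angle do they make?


m1-m2 = 3.177
1+m1*m2 = 8.54777
tan(theta) = |3.177/8.54777| = 0.371676
theta = arctan(|3.177/8.54777|) = 20.3889 degrees (acute angle)

20.3889 degrees


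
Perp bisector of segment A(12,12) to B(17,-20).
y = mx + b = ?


Midpoint = (14.5, -4)
Slope of AB = dy/dx = -32/5 = -6.4000
Perp slope = -dx/dy = 5/32 = 0.1562
b = My - (perp slope)*Mx = -4 + (5*14.5)/(-32) = -4 - 2.2656 = -6.2656

y = 0.1562x - 6.2656


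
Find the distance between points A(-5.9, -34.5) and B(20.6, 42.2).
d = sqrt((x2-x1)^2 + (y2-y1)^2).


dx = 20.6 + 5.9 = 26.5
dy = 42.2 + 34.5 = 76.7
d = sqrt(702.25 + 5882.89) = sqrt(6585.14) = 81.1489

81.1489


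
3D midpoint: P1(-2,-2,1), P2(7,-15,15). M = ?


Mx = (-2+7)/2 = 2.5000
My = (-2- 15)/2 = -8.5000
Mz = (1+15)/2 = 8.0000

M = (2.5000, -8.5000, 8.0000)


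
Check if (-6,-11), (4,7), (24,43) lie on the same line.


-6*(7-43) + 4*(43+ 11) + 24*(-11-7)
= 216 + 216 - 432 = 0

Yes, collinear (determinant = 0)


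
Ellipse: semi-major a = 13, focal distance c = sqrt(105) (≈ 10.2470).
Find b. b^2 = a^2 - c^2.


b^2 = 13^2 - (sqrt(105))^2 = 169 - 105 = 64
b = sqrt(64) = 8

b = 8


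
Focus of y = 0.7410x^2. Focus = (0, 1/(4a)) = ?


a = 0.7410
4a = 2.9640
focus = (0, 1/2.9640) = (0, 0.3374)

Focus = (0, 0.3374)


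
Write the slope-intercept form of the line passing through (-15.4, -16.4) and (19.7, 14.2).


m = (30.6)/(35.1) = 0.8718
b = y1 - m*x1 = -16.4 - (30.6*(-15.4))/(35.1) = -16.4 + 13.4256 = -2.9744

y = 0.8718x - 2.9744


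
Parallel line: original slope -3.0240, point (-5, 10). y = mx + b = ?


Parallel lines have equal slopes.
m2 = -3.0240
b2 = 10 + 3.0240*(-5) = -5.1200

y = -3.0240x - 5.1200


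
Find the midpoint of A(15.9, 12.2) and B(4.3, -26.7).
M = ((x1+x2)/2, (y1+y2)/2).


Mx = (15.9 + 4.3)/2 = 20.2/2 = 10.1000
My = (12.2 - 26.7)/2 = -14.5/2 = -7.2500

(10.1000, -7.2500)


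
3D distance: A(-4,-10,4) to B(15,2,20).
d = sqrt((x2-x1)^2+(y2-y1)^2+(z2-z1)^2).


dx=19, dy=12, dz=16
d = sqrt(361+144+256) = sqrt(761) = 27.5862

27.5862


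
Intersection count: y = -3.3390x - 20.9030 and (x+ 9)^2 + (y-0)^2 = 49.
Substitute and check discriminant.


Substitute y = -3.3390x - 20.9030: (x+ 9)^2 + (-3.3390x- 20.9030-0)^2 = 49
Expand to Ax^2 + Bx + C = 0, where b-k = -20.903
A = 1+m^2 = 12.148921
B = 2(m(b-k) - h) = 2(-3.3390*(-20.903) + 9) = 157.590234
C = h^2 + (b-k)^2 - r^2 = 81 + 436.935409 - 49 = 468.935409
disc = B^2-4AC = 24834.6819 - 22788.2370 = 2046.4449
disc > 0

2 intersection points


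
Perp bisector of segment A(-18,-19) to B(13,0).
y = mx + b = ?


Midpoint = (-2.5, -9.5)
Slope of AB = dy/dx = 19/31 = 0.6129
Perp slope = -dx/dy = -31/19 = -1.6316
b = My - (perp slope)*Mx = -9.5 + (31*(-2.5))/19 = -9.5 - 4.0789 = -13.5789

y = -1.6316x - 13.5789


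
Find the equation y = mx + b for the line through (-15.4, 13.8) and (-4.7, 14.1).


m = (0.3)/(10.7) = 0.0280
b = y1 - m*x1 = 13.8 - (0.3*(-15.4))/(10.7) = 13.8 + 0.4318 = 14.2318

y = 0.0280x + 14.2318


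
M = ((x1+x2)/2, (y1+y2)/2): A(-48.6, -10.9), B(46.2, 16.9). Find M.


Mx = (-48.6 + 46.2)/2 = -2.4/2 = -1.2000
My = (-10.9 + 16.9)/2 = 6/2 = 3.0000

(-1.2000, 3.0000)


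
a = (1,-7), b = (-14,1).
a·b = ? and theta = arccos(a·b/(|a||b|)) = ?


a·b = 1*(-14) - 7*1 = -14 - 7 = -21
|a| = sqrt(1+49) = 7.0711
|b| = sqrt(196+1) = 14.0357
cos(theta) = -21/(sqrt(50)*sqrt(197)) = -21/sqrt(9850) = -0.211593
theta = arccos(-21/sqrt(9850)) = 102.2157 degrees

a·b = -21, theta = 102.2157 deg


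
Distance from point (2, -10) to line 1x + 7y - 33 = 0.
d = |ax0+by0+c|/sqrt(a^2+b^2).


|1*2 + 7*(-10) - 33| = |-101| = 101
sqrt(1 + 49) = sqrt(50) = 7.0711
d = 101/sqrt(50) = 14.2836

14.2836


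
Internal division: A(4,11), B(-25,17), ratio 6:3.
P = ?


Px = (6*(-25) + 3*4)/9 = -138/9 = -15.3333
Py = (6*17 + 3*11)/9 = 135/9 = 15.0000

P = (-15.3333, 15.0000)


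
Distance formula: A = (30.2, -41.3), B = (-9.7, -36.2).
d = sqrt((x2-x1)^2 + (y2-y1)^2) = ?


dx = -9.7 - 30.2 = -39.9
dy = -36.2 + 41.3 = 5.1
d = sqrt(1592.01 + 26.01) = sqrt(1618.02) = 40.2246

40.2246


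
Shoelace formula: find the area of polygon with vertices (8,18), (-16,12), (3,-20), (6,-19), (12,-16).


sum(xi*y_{i+1}) = 8*12 - 16*(-20) + 3*(-19) + 6*(-16) + 12*18 = 479
sum(yi*x_{i+1}) = 18*(-16) + 12*3 - 20*6 - 19*12 - 16*8 = -728
Area = |479 + 728|/2 = 1207/2 = 603.5000

603.5000 sq units


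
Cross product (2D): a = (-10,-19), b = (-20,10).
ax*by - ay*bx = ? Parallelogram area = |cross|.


cross = -10*10 + 19*(-20) = -100 - 380 = -480
Parallelogram area = |-480| = 480

cross = -480, parallelogram area = 480


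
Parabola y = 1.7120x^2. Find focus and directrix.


a = 1.7120
1/(4a) = 0.1460
Focus = (0, 0.1460)
Directrix: y = -0.1460

Focus = (0, 0.1460), Directrix: y = -0.1460


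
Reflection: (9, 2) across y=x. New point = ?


Reflection rule for y=x: (y, x)
(9, 2) -> (2, 9)

(2, 9)


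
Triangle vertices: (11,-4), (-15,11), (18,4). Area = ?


11*(11-4) = 77
-15*(4+ 4) = -120
18*(-4-11) = -270
sum = -313
Area = |-313|/2 = 156.5000

156.5000 sq units


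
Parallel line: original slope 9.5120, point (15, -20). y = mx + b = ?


Parallel lines have equal slopes.
m2 = 9.5120
b2 = -20 - 9.5120*15 = -162.6800

y = 9.5120x - 162.6800


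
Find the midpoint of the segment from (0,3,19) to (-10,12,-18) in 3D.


Mx = (0- 10)/2 = -5.0000
My = (3+12)/2 = 7.5000
Mz = (19- 18)/2 = 0.5000

M = (-5.0000, 7.5000, 0.5000)


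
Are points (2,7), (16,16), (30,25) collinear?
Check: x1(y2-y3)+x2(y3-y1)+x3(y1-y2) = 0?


2*(16-25) + 16*(25-7) + 30*(7-16)
= -18 + 288 - 270 = 0

Yes, collinear (determinant = 0)


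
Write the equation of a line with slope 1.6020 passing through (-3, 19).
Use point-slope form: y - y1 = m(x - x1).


y - 19 = 1.6020(x + 3)
y = 1.6020x + 19 - 1.6020*(-3)
y = 1.6020x + 23.8060

y = 1.6020x + 23.8060


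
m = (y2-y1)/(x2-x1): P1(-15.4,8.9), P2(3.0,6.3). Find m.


dy = 6.3 - 8.9 = -2.6
dx = 3.0 + 15.4 = 18.4
m = -2.6/18.4 = -0.1413

m = -0.1413


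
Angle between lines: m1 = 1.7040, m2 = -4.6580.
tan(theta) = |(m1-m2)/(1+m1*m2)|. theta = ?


m1-m2 = 6.362
1+m1*m2 = -6.937232
tan(theta) = |6.362/(-6.937232)| = 0.917080
theta = arctan(|6.362/(-6.937232)|) = 42.5233 degrees (acute angle)

42.5233 degrees


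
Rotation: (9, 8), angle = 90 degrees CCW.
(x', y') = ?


cos(90) = 0, sin(90) = 1
x' = 9*0 - 8*1 = -8
y' = 9*1 + 8*0 = 9

(-8, 9)


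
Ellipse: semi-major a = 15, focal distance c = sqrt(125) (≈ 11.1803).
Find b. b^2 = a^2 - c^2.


b^2 = 15^2 - (sqrt(125))^2 = 225 - 125 = 100
b = sqrt(100) = 10

b = 10


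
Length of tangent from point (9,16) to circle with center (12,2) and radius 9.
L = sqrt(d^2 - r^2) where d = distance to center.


d = sqrt((9-12)^2 + (16-2)^2) = sqrt(9+196) = 14.3178
L = sqrt(205.0000 - 81) = sqrt(124.0000) = 11.1355

11.1355


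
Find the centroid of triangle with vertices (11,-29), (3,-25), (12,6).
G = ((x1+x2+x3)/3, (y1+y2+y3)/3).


Gx = (11+3+12)/3 = 26/3 = 8.6667
Gy = (-29- 25+6)/3 = -48/3 = -16.0000

G = (8.6667, -16.0000)


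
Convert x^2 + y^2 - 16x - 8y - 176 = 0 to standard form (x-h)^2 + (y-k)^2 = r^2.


h = -D/2 = 16/2 = 8
k = -E/2 = 8/2 = 4
r^2 = h^2 + k^2 - F = 64 + 16 + 176 = 256
r = 16

Center (8, 4), radius = 16


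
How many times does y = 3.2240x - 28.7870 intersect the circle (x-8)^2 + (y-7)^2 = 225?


Substitute y = 3.2240x - 28.7870: (x-8)^2 + (3.2240x- 28.7870-7)^2 = 225
Expand to Ax^2 + Bx + C = 0, where b-k = -35.787
A = 1+m^2 = 11.394176
B = 2(m(b-k) - h) = 2(3.2240*(-35.787) - 8) = -246.754576
C = h^2 + (b-k)^2 - r^2 = 64 + 1280.709369 - 225 = 1119.709369
disc = B^2-4AC = 60887.8208 - 51032.6625 = 9855.1583
disc > 0

2 intersection points


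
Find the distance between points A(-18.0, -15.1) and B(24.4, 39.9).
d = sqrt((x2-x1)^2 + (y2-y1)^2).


dx = 24.4 + 18.0 = 42.4
dy = 39.9 + 15.1 = 55.0
d = sqrt(1797.76 + 3025.0) = sqrt(4822.76) = 69.4461

69.4461
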